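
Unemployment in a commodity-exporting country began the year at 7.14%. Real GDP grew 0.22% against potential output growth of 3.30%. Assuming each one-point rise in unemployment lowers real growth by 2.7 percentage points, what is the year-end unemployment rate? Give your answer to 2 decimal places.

Growth-rate Okun's law: g_Y = g_Y* - β × Δu, so Δu = (g_Y* - g_Y)/β.
Δu = (3.3 - 0.22)/2.7 = 3.08/2.7 = 1.14 percentage points.
Year-end unemployment = 7.14 + 1.14 = 8.28%.

8.28%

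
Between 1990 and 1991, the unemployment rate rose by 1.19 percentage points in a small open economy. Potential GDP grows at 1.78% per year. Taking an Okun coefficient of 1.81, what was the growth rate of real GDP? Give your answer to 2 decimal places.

Growth-rate Okun's law: g_Y = g_Y* - β × Δu.
g_Y = 1.78 - 1.81 × (1.19) = 1.78 - 2.1539 = -0.3739%, i.e. -0.37% to 2 d.p.

-0.37%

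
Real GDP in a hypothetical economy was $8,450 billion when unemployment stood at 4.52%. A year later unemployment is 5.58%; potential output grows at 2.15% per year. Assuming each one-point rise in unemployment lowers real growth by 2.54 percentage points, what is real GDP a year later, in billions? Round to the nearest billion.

$8,404 billion

Δu = 5.58 - 4.52 = 1.06 points.
Okun's law (growth form): g_Y = g_Y* - β × Δu = 2.15 - 2.54 × (1.06) = 2.15 - 2.6924 = -0.5424%.
Real GDP in the next year = 8450 × (1 - 0.5424/100) = 8450 × 0.994576 ≈ 8404 billion.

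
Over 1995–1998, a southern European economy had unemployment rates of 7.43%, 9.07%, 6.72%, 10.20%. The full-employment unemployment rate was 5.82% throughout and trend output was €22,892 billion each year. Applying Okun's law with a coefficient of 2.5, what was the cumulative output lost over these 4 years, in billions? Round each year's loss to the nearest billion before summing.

Year 1995: gap = -2.5 × (7.43 - 5.82) = -4.025%, loss ≈ 22892 × 4.025/100 ≈ 921.
Year 1996: gap = -2.5 × (9.07 - 5.82) = -8.125%, loss ≈ 22892 × 8.125/100 ≈ 1860.
Year 1997: gap = -2.5 × (6.72 - 5.82) = -2.25%, loss ≈ 22892 × 2.25/100 ≈ 515.
Year 1998: gap = -2.5 × (10.2 - 5.82) = -10.95%, loss ≈ 22892 × 10.95/100 ≈ 2507.
Total lost output = 921 + 1860 + 515 + 2507 = 5803 billion.

€5,803 billion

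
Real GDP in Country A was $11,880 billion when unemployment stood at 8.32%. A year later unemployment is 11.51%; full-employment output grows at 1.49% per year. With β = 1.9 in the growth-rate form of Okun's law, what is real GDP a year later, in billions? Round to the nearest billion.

Δu = 11.51 - 8.32 = 3.19 points.
Okun's law (growth form): g_Y = g_Y* - β × Δu = 1.49 - 1.9 × (3.19) = 1.49 - 6.061 = -4.571%.
Real GDP in the next year = 11880 × (1 - 4.571/100) = 11880 × 0.95429 ≈ 11337 billion.

$11,337 billion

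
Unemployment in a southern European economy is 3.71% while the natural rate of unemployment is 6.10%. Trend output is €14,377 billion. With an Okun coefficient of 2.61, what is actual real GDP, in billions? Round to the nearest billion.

Unemployment gap = 3.71 - 6.1 = -2.39 points, so the output gap is -2.61 × (-2.39) = 6.2379%.
Actual GDP = 14377 × (1 + 6.2379/100) = 14377 × 1.062379 ≈ 15274 billion.

€15,274 billion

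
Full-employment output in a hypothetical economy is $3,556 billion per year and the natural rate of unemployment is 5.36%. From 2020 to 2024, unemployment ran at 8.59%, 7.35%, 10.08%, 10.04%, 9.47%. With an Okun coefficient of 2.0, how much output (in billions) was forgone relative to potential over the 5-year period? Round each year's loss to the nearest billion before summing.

$1,333 billion

Year 2020: gap = -2.0 × (8.59 - 5.36) = -6.46%, loss ≈ 3556 × 6.46/100 ≈ 230.
Year 2021: gap = -2.0 × (7.35 - 5.36) = -3.98%, loss ≈ 3556 × 3.98/100 ≈ 142.
Year 2022: gap = -2.0 × (10.08 - 5.36) = -9.44%, loss ≈ 3556 × 9.44/100 ≈ 336.
Year 2023: gap = -2.0 × (10.04 - 5.36) = -9.36%, loss ≈ 3556 × 9.36/100 ≈ 333.
Year 2024: gap = -2.0 × (9.47 - 5.36) = -8.22%, loss ≈ 3556 × 8.22/100 ≈ 292.
Total lost output = 230 + 142 + 336 + 333 + 292 = 1333 billion.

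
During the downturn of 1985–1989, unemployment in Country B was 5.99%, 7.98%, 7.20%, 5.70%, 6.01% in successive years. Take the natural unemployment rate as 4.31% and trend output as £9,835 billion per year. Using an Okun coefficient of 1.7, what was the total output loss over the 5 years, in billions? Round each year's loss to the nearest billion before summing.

£1,894 billion

Year 1985: gap = -1.7 × (5.99 - 4.31) = -2.856%, loss ≈ 9835 × 2.856/100 ≈ 281.
Year 1986: gap = -1.7 × (7.98 - 4.31) = -6.239%, loss ≈ 9835 × 6.239/100 ≈ 614.
Year 1987: gap = -1.7 × (7.2 - 4.31) = -4.913%, loss ≈ 9835 × 4.913/100 ≈ 483.
Year 1988: gap = -1.7 × (5.7 - 4.31) = -2.363%, loss ≈ 9835 × 2.363/100 ≈ 232.
Year 1989: gap = -1.7 × (6.01 - 4.31) = -2.89%, loss ≈ 9835 × 2.89/100 ≈ 284.
Total lost output = 281 + 614 + 483 + 232 + 284 = 1894 billion.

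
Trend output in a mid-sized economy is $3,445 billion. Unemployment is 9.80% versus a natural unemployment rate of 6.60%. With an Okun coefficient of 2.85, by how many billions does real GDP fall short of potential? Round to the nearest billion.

$314 billion

Output gap = -2.85 × (9.8 - 6.6) = -2.85 × 3.2 = -9.12%.
Actual GDP ≈ 3445 × 0.9088 ≈ 3131 billion, so the shortfall is 3445 - 3131 = 314 billion.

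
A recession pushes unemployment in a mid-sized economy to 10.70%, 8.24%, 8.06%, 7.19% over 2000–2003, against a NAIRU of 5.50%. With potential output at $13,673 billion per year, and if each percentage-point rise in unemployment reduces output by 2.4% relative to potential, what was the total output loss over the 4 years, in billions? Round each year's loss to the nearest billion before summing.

Year 2000: gap = -2.4 × (10.7 - 5.5) = -12.48%, loss ≈ 13673 × 12.48/100 ≈ 1706.
Year 2001: gap = -2.4 × (8.24 - 5.5) = -6.576%, loss ≈ 13673 × 6.576/100 ≈ 899.
Year 2002: gap = -2.4 × (8.06 - 5.5) = -6.144%, loss ≈ 13673 × 6.144/100 ≈ 840.
Year 2003: gap = -2.4 × (7.19 - 5.5) = -4.056%, loss ≈ 13673 × 4.056/100 ≈ 555.
Total lost output = 1706 + 899 + 840 + 555 = 4000 billion.

$4,000 billion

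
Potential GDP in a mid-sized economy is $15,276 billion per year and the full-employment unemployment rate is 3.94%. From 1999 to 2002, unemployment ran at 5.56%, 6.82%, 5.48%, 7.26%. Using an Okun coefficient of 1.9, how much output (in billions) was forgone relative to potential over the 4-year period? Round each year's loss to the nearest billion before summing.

$2,717 billion

Year 1999: gap = -1.9 × (5.56 - 3.94) = -3.078%, loss ≈ 15276 × 3.078/100 ≈ 470.
Year 2000: gap = -1.9 × (6.82 - 3.94) = -5.472%, loss ≈ 15276 × 5.472/100 ≈ 836.
Year 2001: gap = -1.9 × (5.48 - 3.94) = -2.926%, loss ≈ 15276 × 2.926/100 ≈ 447.
Year 2002: gap = -1.9 × (7.26 - 3.94) = -6.308%, loss ≈ 15276 × 6.308/100 ≈ 964.
Total lost output = 470 + 836 + 447 + 964 = 2717 billion.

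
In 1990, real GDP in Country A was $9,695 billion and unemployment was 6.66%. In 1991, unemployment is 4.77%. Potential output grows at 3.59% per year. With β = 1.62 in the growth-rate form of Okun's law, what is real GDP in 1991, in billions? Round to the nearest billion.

$10,340 billion

Δu = 4.77 - 6.66 = -1.89 points.
Okun's law (growth form): g_Y = g_Y* - β × Δu = 3.59 - 1.62 × (-1.89) = 3.59 + 3.0618 = 6.6518%.
Real GDP in the next year = 9695 × (1 + 6.6518/100) = 9695 × 1.066518 ≈ 10340 billion.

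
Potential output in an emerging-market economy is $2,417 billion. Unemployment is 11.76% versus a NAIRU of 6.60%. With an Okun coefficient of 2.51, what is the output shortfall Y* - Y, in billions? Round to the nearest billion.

$313 billion

Output gap = -2.51 × (11.76 - 6.6) = -2.51 × 5.16 = -12.9516%.
Actual GDP ≈ 2417 × 0.870484 ≈ 2104 billion, so the shortfall is 2417 - 2104 = 313 billion.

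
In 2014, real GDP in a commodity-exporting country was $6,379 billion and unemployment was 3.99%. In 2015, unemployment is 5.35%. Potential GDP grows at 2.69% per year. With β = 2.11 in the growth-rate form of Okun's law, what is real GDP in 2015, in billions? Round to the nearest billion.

$6,368 billion

Δu = 5.35 - 3.99 = 1.36 points.
Okun's law (growth form): g_Y = g_Y* - β × Δu = 2.69 - 2.11 × (1.36) = 2.69 - 2.8696 = -0.1796%.
Real GDP in the next year = 6379 × (1 - 0.1796/100) = 6379 × 0.998204 ≈ 6368 billion.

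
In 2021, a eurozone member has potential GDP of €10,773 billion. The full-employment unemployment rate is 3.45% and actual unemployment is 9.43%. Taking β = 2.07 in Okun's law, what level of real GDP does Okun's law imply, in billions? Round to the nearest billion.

€9,439 billion

Unemployment gap = 9.43 - 3.45 = 5.98 points, so the output gap is -2.07 × 5.98 = -12.3786%.
Actual GDP = 10773 × (1 - 12.3786/100) = 10773 × 0.876214 ≈ 9439 billion.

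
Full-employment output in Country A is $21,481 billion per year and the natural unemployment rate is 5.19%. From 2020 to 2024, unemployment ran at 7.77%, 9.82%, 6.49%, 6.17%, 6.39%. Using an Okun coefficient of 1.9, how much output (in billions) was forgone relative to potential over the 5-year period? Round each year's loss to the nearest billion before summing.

$4,364 billion

Year 2020: gap = -1.9 × (7.77 - 5.19) = -4.902%, loss ≈ 21481 × 4.902/100 ≈ 1053.
Year 2021: gap = -1.9 × (9.82 - 5.19) = -8.797%, loss ≈ 21481 × 8.797/100 ≈ 1890.
Year 2022: gap = -1.9 × (6.49 - 5.19) = -2.47%, loss ≈ 21481 × 2.47/100 ≈ 531.
Year 2023: gap = -1.9 × (6.17 - 5.19) = -1.862%, loss ≈ 21481 × 1.862/100 ≈ 400.
Year 2024: gap = -1.9 × (6.39 - 5.19) = -2.28%, loss ≈ 21481 × 2.28/100 ≈ 490.
Total lost output = 1053 + 1890 + 531 + 400 + 490 = 4364 billion.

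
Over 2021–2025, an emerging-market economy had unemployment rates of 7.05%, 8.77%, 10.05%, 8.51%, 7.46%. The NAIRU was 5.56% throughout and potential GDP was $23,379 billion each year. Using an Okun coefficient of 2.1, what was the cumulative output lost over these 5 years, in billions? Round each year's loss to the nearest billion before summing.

$6,893 billion

Year 2021: gap = -2.1 × (7.05 - 5.56) = -3.129%, loss ≈ 23379 × 3.129/100 ≈ 732.
Year 2022: gap = -2.1 × (8.77 - 5.56) = -6.741%, loss ≈ 23379 × 6.741/100 ≈ 1576.
Year 2023: gap = -2.1 × (10.05 - 5.56) = -9.429%, loss ≈ 23379 × 9.429/100 ≈ 2204.
Year 2024: gap = -2.1 × (8.51 - 5.56) = -6.195%, loss ≈ 23379 × 6.195/100 ≈ 1448.
Year 2025: gap = -2.1 × (7.46 - 5.56) = -3.99%, loss ≈ 23379 × 3.99/100 ≈ 933.
Total lost output = 732 + 1576 + 2204 + 1448 + 933 = 6893 billion.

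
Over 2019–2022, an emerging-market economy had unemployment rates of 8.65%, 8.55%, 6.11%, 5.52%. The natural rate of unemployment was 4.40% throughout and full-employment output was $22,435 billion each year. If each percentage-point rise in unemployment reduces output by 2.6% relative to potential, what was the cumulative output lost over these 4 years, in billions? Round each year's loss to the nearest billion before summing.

Year 2019: gap = -2.6 × (8.65 - 4.4) = -11.05%, loss ≈ 22435 × 11.05/100 ≈ 2479.
Year 2020: gap = -2.6 × (8.55 - 4.4) = -10.79%, loss ≈ 22435 × 10.79/100 ≈ 2421.
Year 2021: gap = -2.6 × (6.11 - 4.4) = -4.446%, loss ≈ 22435 × 4.446/100 ≈ 997.
Year 2022: gap = -2.6 × (5.52 - 4.4) = -2.912%, loss ≈ 22435 × 2.912/100 ≈ 653.
Total lost output = 2479 + 2421 + 997 + 653 = 6550 billion.

$6,550 billion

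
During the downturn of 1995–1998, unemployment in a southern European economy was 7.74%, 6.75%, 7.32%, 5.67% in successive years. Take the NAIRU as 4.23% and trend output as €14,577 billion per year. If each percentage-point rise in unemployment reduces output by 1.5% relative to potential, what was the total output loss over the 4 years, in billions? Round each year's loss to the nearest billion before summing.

€2,309 billion

Year 1995: gap = -1.5 × (7.74 - 4.23) = -5.265%, loss ≈ 14577 × 5.265/100 ≈ 767.
Year 1996: gap = -1.5 × (6.75 - 4.23) = -3.78%, loss ≈ 14577 × 3.78/100 ≈ 551.
Year 1997: gap = -1.5 × (7.32 - 4.23) = -4.635%, loss ≈ 14577 × 4.635/100 ≈ 676.
Year 1998: gap = -1.5 × (5.67 - 4.23) = -2.16%, loss ≈ 14577 × 2.16/100 ≈ 315.
Total lost output = 767 + 551 + 676 + 315 = 2309 billion.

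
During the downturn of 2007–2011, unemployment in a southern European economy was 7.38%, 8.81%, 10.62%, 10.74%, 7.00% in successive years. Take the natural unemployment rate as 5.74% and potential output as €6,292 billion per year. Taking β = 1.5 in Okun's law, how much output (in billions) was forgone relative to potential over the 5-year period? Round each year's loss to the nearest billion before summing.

Year 2007: gap = -1.5 × (7.38 - 5.74) = -2.46%, loss ≈ 6292 × 2.46/100 ≈ 155.
Year 2008: gap = -1.5 × (8.81 - 5.74) = -4.605%, loss ≈ 6292 × 4.605/100 ≈ 290.
Year 2009: gap = -1.5 × (10.62 - 5.74) = -7.32%, loss ≈ 6292 × 7.32/100 ≈ 461.
Year 2010: gap = -1.5 × (10.74 - 5.74) = -7.5%, loss ≈ 6292 × 7.5/100 ≈ 472.
Year 2011: gap = -1.5 × (7 - 5.74) = -1.89%, loss ≈ 6292 × 1.89/100 ≈ 119.
Total lost output = 155 + 290 + 461 + 472 + 119 = 1497 billion.

€1,497 billion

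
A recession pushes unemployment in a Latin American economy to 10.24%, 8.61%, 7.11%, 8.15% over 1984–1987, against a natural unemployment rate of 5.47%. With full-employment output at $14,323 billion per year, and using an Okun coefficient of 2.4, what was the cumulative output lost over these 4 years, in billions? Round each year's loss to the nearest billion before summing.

$4,204 billion

Year 1984: gap = -2.4 × (10.24 - 5.47) = -11.448%, loss ≈ 14323 × 11.448/100 ≈ 1640.
Year 1985: gap = -2.4 × (8.61 - 5.47) = -7.536%, loss ≈ 14323 × 7.536/100 ≈ 1079.
Year 1986: gap = -2.4 × (7.11 - 5.47) = -3.936%, loss ≈ 14323 × 3.936/100 ≈ 564.
Year 1987: gap = -2.4 × (8.15 - 5.47) = -6.432%, loss ≈ 14323 × 6.432/100 ≈ 921.
Total lost output = 1640 + 1079 + 564 + 921 = 4204 billion.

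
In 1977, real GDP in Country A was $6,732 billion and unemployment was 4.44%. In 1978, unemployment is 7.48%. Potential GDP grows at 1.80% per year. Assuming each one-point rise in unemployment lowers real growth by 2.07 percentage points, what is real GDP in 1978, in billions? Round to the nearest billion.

Δu = 7.48 - 4.44 = 3.04 points.
Okun's law (growth form): g_Y = g_Y* - β × Δu = 1.80 - 2.07 × (3.04) = 1.8 - 6.2928 = -4.4928%.
Real GDP in the next year = 6732 × (1 - 4.4928/100) = 6732 × 0.955072 ≈ 6430 billion.

$6,430 billion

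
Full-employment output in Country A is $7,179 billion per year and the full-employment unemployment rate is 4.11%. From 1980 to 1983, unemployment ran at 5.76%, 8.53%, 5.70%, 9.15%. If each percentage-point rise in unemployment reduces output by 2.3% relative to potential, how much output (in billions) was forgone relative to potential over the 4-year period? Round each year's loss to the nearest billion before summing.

$2,097 billion

Year 1980: gap = -2.3 × (5.76 - 4.11) = -3.795%, loss ≈ 7179 × 3.795/100 ≈ 272.
Year 1981: gap = -2.3 × (8.53 - 4.11) = -10.166%, loss ≈ 7179 × 10.166/100 ≈ 730.
Year 1982: gap = -2.3 × (5.7 - 4.11) = -3.657%, loss ≈ 7179 × 3.657/100 ≈ 263.
Year 1983: gap = -2.3 × (9.15 - 4.11) = -11.592%, loss ≈ 7179 × 11.592/100 ≈ 832.
Total lost output = 272 + 730 + 263 + 832 = 2097 billion.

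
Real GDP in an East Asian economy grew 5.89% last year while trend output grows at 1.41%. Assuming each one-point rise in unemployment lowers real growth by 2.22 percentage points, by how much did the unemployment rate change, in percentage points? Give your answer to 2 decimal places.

-2.02 percentage points

Growth-rate Okun's law: g_Y = g_Y* - β × Δu, so Δu = (g_Y* - g_Y)/β.
Δu = (1.41 - 5.89)/2.22 = -4.48/2.22 = -2.02 percentage points.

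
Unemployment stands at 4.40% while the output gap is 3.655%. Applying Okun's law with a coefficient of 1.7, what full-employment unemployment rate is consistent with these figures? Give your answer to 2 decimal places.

6.55%

From Okun's law, u - u* = -(output gap)/β = -(3.655)/1.7 = -2.15 points.
So u* = 4.4 + 2.15 = 6.55%.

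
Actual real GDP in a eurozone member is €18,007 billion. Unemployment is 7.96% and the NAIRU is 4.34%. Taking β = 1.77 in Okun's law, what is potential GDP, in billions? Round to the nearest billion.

Unemployment gap = 7.96 - 4.34 = 3.62 points, so output gap = -1.77 × 3.62 = -6.4074%.
Since Y = Y* × (1 + gap/100), Y* = 18007/0.935926 ≈ 19240 billion.

€19,240 billion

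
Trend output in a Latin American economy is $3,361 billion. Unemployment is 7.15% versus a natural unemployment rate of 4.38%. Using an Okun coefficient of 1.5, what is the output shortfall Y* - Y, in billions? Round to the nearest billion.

$140 billion

Output gap = -1.5 × (7.15 - 4.38) = -1.5 × 2.77 = -4.155%.
Actual GDP ≈ 3361 × 0.95845 ≈ 3221 billion, so the shortfall is 3361 - 3221 = 140 billion.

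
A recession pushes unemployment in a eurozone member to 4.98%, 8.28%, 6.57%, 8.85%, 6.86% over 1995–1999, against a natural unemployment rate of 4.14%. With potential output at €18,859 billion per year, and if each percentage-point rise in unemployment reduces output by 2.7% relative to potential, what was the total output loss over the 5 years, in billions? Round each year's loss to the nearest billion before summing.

Year 1995: gap = -2.7 × (4.98 - 4.14) = -2.268%, loss ≈ 18859 × 2.268/100 ≈ 428.
Year 1996: gap = -2.7 × (8.28 - 4.14) = -11.178%, loss ≈ 18859 × 11.178/100 ≈ 2108.
Year 1997: gap = -2.7 × (6.57 - 4.14) = -6.561%, loss ≈ 18859 × 6.561/100 ≈ 1237.
Year 1998: gap = -2.7 × (8.85 - 4.14) = -12.717%, loss ≈ 18859 × 12.717/100 ≈ 2398.
Year 1999: gap = -2.7 × (6.86 - 4.14) = -7.344%, loss ≈ 18859 × 7.344/100 ≈ 1385.
Total lost output = 428 + 2108 + 1237 + 2398 + 1385 = 7556 billion.

€7,556 billion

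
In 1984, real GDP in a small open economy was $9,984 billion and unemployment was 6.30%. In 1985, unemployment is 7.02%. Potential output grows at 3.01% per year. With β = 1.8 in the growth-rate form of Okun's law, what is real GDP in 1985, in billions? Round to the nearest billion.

Δu = 7.02 - 6.3 = 0.72 points.
Okun's law (growth form): g_Y = g_Y* - β × Δu = 3.01 - 1.8 × (0.72) = 3.01 - 1.296 = 1.714%.
Real GDP in the next year = 9984 × (1 + 1.714/100) = 9984 × 1.01714 ≈ 10155 billion.

$10,155 billion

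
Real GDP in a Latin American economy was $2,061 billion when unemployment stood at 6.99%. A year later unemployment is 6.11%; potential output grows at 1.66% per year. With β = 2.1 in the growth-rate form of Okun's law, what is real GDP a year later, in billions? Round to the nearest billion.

$2,133 billion

Δu = 6.11 - 6.99 = -0.88 points.
Okun's law (growth form): g_Y = g_Y* - β × Δu = 1.66 - 2.1 × (-0.88) = 1.66 + 1.848 = 3.508%.
Real GDP in the next year = 2061 × (1 + 3.508/100) = 2061 × 1.03508 ≈ 2133 billion.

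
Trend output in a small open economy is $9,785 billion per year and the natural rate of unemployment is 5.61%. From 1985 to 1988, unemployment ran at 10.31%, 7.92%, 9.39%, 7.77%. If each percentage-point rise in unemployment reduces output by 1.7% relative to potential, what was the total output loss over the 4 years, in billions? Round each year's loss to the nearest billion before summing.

$2,154 billion

Year 1985: gap = -1.7 × (10.31 - 5.61) = -7.99%, loss ≈ 9785 × 7.99/100 ≈ 782.
Year 1986: gap = -1.7 × (7.92 - 5.61) = -3.927%, loss ≈ 9785 × 3.927/100 ≈ 384.
Year 1987: gap = -1.7 × (9.39 - 5.61) = -6.426%, loss ≈ 9785 × 6.426/100 ≈ 629.
Year 1988: gap = -1.7 × (7.77 - 5.61) = -3.672%, loss ≈ 9785 × 3.672/100 ≈ 359.
Total lost output = 782 + 384 + 629 + 359 = 2154 billion.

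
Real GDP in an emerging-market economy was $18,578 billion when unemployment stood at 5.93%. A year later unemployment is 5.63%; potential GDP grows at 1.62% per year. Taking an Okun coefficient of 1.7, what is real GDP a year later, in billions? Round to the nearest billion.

$18,974 billion

Δu = 5.63 - 5.93 = -0.3 points.
Okun's law (growth form): g_Y = g_Y* - β × Δu = 1.62 - 1.7 × (-0.30) = 1.62 + 0.51 = 2.13%.
Real GDP in the next year = 18578 × (1 + 2.13/100) = 18578 × 1.0213 ≈ 18974 billion.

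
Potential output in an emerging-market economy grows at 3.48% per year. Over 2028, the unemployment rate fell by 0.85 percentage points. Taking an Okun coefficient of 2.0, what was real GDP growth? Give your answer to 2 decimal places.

Growth-rate Okun's law: g_Y = g_Y* - β × Δu.
g_Y = 3.48 - 2.0 × (-0.85) = 3.48 + 1.7 = 5.18%, i.e. 5.18% to 2 d.p.

5.18%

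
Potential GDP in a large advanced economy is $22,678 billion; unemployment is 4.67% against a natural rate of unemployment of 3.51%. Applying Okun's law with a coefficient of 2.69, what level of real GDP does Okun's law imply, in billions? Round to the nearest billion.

Unemployment gap = 4.67 - 3.51 = 1.16 points, so the output gap is -2.69 × 1.16 = -3.1204%.
Actual GDP = 22678 × (1 - 3.1204/100) = 22678 × 0.968796 ≈ 21970 billion.

$21,970 billion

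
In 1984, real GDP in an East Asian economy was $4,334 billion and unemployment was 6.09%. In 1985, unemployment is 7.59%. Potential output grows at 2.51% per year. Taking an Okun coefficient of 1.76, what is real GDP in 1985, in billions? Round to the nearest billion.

Δu = 7.59 - 6.09 = 1.5 points.
Okun's law (growth form): g_Y = g_Y* - β × Δu = 2.51 - 1.76 × (1.50) = 2.51 - 2.64 = -0.13%.
Real GDP in the next year = 4334 × (1 - 0.13/100) = 4334 × 0.9987 ≈ 4328 billion.

$4,328 billion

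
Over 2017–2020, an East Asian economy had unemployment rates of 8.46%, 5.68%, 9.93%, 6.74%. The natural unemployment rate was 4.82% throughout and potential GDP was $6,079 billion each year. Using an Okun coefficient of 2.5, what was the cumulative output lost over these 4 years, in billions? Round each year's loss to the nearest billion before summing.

Year 2017: gap = -2.5 × (8.46 - 4.82) = -9.1%, loss ≈ 6079 × 9.1/100 ≈ 553.
Year 2018: gap = -2.5 × (5.68 - 4.82) = -2.15%, loss ≈ 6079 × 2.15/100 ≈ 131.
Year 2019: gap = -2.5 × (9.93 - 4.82) = -12.775%, loss ≈ 6079 × 12.775/100 ≈ 777.
Year 2020: gap = -2.5 × (6.74 - 4.82) = -4.8%, loss ≈ 6079 × 4.8/100 ≈ 292.
Total lost output = 553 + 131 + 777 + 292 = 1753 billion.

$1,753 billion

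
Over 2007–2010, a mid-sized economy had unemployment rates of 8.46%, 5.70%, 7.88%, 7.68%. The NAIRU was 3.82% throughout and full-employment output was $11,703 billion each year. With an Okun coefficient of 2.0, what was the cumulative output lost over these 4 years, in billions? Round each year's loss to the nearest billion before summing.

Year 2007: gap = -2.0 × (8.46 - 3.82) = -9.28%, loss ≈ 11703 × 9.28/100 ≈ 1086.
Year 2008: gap = -2.0 × (5.7 - 3.82) = -3.76%, loss ≈ 11703 × 3.76/100 ≈ 440.
Year 2009: gap = -2.0 × (7.88 - 3.82) = -8.12%, loss ≈ 11703 × 8.12/100 ≈ 950.
Year 2010: gap = -2.0 × (7.68 - 3.82) = -7.72%, loss ≈ 11703 × 7.72/100 ≈ 903.
Total lost output = 1086 + 440 + 950 + 903 = 3379 billion.

$3,379 billion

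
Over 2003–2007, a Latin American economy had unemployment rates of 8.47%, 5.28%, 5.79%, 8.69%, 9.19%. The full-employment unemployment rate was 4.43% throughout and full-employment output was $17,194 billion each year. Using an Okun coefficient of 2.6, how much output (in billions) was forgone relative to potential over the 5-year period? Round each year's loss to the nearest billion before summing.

$6,826 billion

Year 2003: gap = -2.6 × (8.47 - 4.43) = -10.504%, loss ≈ 17194 × 10.504/100 ≈ 1806.
Year 2004: gap = -2.6 × (5.28 - 4.43) = -2.21%, loss ≈ 17194 × 2.21/100 ≈ 380.
Year 2005: gap = -2.6 × (5.79 - 4.43) = -3.536%, loss ≈ 17194 × 3.536/100 ≈ 608.
Year 2006: gap = -2.6 × (8.69 - 4.43) = -11.076%, loss ≈ 17194 × 11.076/100 ≈ 1904.
Year 2007: gap = -2.6 × (9.19 - 4.43) = -12.376%, loss ≈ 17194 × 12.376/100 ≈ 2128.
Total lost output = 1806 + 380 + 608 + 1904 + 2128 = 6826 billion.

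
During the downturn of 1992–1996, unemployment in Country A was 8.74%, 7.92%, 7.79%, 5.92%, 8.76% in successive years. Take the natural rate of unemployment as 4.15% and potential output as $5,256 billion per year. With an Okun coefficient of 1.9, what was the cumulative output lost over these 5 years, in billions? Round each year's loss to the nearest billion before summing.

$1,835 billion

Year 1992: gap = -1.9 × (8.74 - 4.15) = -8.721%, loss ≈ 5256 × 8.721/100 ≈ 458.
Year 1993: gap = -1.9 × (7.92 - 4.15) = -7.163%, loss ≈ 5256 × 7.163/100 ≈ 376.
Year 1994: gap = -1.9 × (7.79 - 4.15) = -6.916%, loss ≈ 5256 × 6.916/100 ≈ 364.
Year 1995: gap = -1.9 × (5.92 - 4.15) = -3.363%, loss ≈ 5256 × 3.363/100 ≈ 177.
Year 1996: gap = -1.9 × (8.76 - 4.15) = -8.759%, loss ≈ 5256 × 8.759/100 ≈ 460.
Total lost output = 458 + 376 + 364 + 177 + 460 = 1835 billion.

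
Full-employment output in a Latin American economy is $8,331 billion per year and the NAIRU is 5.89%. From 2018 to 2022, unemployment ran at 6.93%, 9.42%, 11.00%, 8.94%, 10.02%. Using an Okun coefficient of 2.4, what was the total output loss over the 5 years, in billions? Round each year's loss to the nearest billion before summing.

Year 2018: gap = -2.4 × (6.93 - 5.89) = -2.496%, loss ≈ 8331 × 2.496/100 ≈ 208.
Year 2019: gap = -2.4 × (9.42 - 5.89) = -8.472%, loss ≈ 8331 × 8.472/100 ≈ 706.
Year 2020: gap = -2.4 × (11 - 5.89) = -12.264%, loss ≈ 8331 × 12.264/100 ≈ 1022.
Year 2021: gap = -2.4 × (8.94 - 5.89) = -7.32%, loss ≈ 8331 × 7.32/100 ≈ 610.
Year 2022: gap = -2.4 × (10.02 - 5.89) = -9.912%, loss ≈ 8331 × 9.912/100 ≈ 826.
Total lost output = 208 + 706 + 1022 + 610 + 826 = 3372 billion.

$3,372 billion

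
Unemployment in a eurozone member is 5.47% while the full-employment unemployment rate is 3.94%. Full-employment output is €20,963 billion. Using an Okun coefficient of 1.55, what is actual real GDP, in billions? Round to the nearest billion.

Unemployment gap = 5.47 - 3.94 = 1.53 points, so the output gap is -1.55 × 1.53 = -2.3715%.
Actual GDP = 20963 × (1 - 2.3715/100) = 20963 × 0.976285 ≈ 20466 billion.

€20,466 billion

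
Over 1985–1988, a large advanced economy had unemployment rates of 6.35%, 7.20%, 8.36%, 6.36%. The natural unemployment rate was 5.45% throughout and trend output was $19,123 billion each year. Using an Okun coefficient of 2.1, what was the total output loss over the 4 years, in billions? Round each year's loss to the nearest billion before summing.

$2,598 billion

Year 1985: gap = -2.1 × (6.35 - 5.45) = -1.89%, loss ≈ 19123 × 1.89/100 ≈ 361.
Year 1986: gap = -2.1 × (7.2 - 5.45) = -3.675%, loss ≈ 19123 × 3.675/100 ≈ 703.
Year 1987: gap = -2.1 × (8.36 - 5.45) = -6.111%, loss ≈ 19123 × 6.111/100 ≈ 1169.
Year 1988: gap = -2.1 × (6.36 - 5.45) = -1.911%, loss ≈ 19123 × 1.911/100 ≈ 365.
Total lost output = 361 + 703 + 1169 + 365 = 2598 billion.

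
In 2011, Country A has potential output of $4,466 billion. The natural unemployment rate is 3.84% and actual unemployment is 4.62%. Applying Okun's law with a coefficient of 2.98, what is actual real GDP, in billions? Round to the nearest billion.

$4,362 billion

Unemployment gap = 4.62 - 3.84 = 0.78 points, so the output gap is -2.98 × 0.78 = -2.3244%.
Actual GDP = 4466 × (1 - 2.3244/100) = 4466 × 0.976756 ≈ 4362 billion.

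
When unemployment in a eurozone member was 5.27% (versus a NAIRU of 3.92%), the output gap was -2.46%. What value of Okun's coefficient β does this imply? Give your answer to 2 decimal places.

Okun's law: output gap = -β × (u - u*).
-2.46 = -β × (5.27 - 3.92) = -β × 1.35, so β = 2.46/1.35 = 1.82.

β ≈ 1.82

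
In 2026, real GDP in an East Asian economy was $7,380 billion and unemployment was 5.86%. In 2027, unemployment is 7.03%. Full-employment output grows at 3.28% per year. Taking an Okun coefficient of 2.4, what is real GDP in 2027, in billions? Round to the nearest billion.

$7,415 billion

Δu = 7.03 - 5.86 = 1.17 points.
Okun's law (growth form): g_Y = g_Y* - β × Δu = 3.28 - 2.4 × (1.17) = 3.28 - 2.808 = 0.472%.
Real GDP in the next year = 7380 × (1 + 0.472/100) = 7380 × 1.00472 ≈ 7415 billion.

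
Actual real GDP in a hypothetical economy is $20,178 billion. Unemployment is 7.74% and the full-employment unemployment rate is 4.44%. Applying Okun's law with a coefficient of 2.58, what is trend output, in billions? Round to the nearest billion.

Unemployment gap = 7.74 - 4.44 = 3.3 points, so output gap = -2.58 × 3.3 = -8.514%.
Since Y = Y* × (1 + gap/100), Y* = 20178/0.91486 ≈ 22056 billion.

$22,056 billion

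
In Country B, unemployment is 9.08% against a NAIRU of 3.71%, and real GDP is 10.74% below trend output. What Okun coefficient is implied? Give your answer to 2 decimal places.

β ≈ 2.00

Okun's law: output gap = -β × (u - u*).
-10.74 = -β × (9.08 - 3.71) = -β × 5.37, so β = 10.74/5.37 = 2.00.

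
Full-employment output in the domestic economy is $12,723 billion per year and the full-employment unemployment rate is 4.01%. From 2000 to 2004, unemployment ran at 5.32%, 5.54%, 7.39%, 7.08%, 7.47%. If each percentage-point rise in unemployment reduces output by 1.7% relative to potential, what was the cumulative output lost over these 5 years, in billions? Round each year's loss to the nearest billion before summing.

$2,757 billion

Year 2000: gap = -1.7 × (5.32 - 4.01) = -2.227%, loss ≈ 12723 × 2.227/100 ≈ 283.
Year 2001: gap = -1.7 × (5.54 - 4.01) = -2.601%, loss ≈ 12723 × 2.601/100 ≈ 331.
Year 2002: gap = -1.7 × (7.39 - 4.01) = -5.746%, loss ≈ 12723 × 5.746/100 ≈ 731.
Year 2003: gap = -1.7 × (7.08 - 4.01) = -5.219%, loss ≈ 12723 × 5.219/100 ≈ 664.
Year 2004: gap = -1.7 × (7.47 - 4.01) = -5.882%, loss ≈ 12723 × 5.882/100 ≈ 748.
Total lost output = 283 + 331 + 731 + 664 + 748 = 2757 billion.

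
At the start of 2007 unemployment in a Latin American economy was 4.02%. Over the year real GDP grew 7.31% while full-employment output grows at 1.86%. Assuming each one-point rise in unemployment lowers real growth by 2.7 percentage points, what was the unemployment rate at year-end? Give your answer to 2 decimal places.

Growth-rate Okun's law: g_Y = g_Y* - β × Δu, so Δu = (g_Y* - g_Y)/β.
Δu = (1.86 - 7.31)/2.7 = -5.45/2.7 = -2.02 percentage points.
Year-end unemployment = 4.02 - 2.02 = 2.00%.

2.00%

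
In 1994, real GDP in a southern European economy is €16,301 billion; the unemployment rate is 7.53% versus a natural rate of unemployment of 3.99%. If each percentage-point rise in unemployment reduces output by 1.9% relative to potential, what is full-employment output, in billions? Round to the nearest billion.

€17,476 billion

Unemployment gap = 7.53 - 3.99 = 3.54 points, so output gap = -1.9 × 3.54 = -6.726%.
Since Y = Y* × (1 + gap/100), Y* = 16301/0.93274 ≈ 17476 billion.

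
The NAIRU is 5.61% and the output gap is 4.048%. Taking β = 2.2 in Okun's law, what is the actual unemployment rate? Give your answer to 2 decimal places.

3.77%

From Okun's law, u - u* = -(output gap)/β = -(4.048)/2.2 = -1.84 points.
So u = 5.61 - 1.84 = 3.77%.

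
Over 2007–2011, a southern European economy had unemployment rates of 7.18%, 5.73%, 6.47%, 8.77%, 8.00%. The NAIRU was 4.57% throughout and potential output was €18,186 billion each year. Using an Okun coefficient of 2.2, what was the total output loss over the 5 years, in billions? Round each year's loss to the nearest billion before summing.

Year 2007: gap = -2.2 × (7.18 - 4.57) = -5.742%, loss ≈ 18186 × 5.742/100 ≈ 1044.
Year 2008: gap = -2.2 × (5.73 - 4.57) = -2.552%, loss ≈ 18186 × 2.552/100 ≈ 464.
Year 2009: gap = -2.2 × (6.47 - 4.57) = -4.18%, loss ≈ 18186 × 4.18/100 ≈ 760.
Year 2010: gap = -2.2 × (8.77 - 4.57) = -9.24%, loss ≈ 18186 × 9.24/100 ≈ 1680.
Year 2011: gap = -2.2 × (8 - 4.57) = -7.546%, loss ≈ 18186 × 7.546/100 ≈ 1372.
Total lost output = 1044 + 464 + 760 + 1680 + 1372 = 5320 billion.

€5,320 billion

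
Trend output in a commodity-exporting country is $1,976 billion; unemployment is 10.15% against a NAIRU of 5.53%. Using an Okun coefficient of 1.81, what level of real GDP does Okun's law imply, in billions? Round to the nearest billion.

Unemployment gap = 10.15 - 5.53 = 4.62 points, so the output gap is -1.81 × 4.62 = -8.3622%.
Actual GDP = 1976 × (1 - 8.3622/100) = 1976 × 0.916378 ≈ 1811 billion.

$1,811 billion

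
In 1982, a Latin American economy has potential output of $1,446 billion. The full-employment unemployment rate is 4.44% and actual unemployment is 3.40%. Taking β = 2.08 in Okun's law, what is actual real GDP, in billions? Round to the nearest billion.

$1,477 billion

Unemployment gap = 3.4 - 4.44 = -1.04 points, so the output gap is -2.08 × (-1.04) = 2.1632%.
Actual GDP = 1446 × (1 + 2.1632/100) = 1446 × 1.021632 ≈ 1477 billion.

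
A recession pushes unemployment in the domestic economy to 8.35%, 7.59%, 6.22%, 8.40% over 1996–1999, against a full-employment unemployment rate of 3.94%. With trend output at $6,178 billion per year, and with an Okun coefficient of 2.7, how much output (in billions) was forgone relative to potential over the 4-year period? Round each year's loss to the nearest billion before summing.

$2,469 billion

Year 1996: gap = -2.7 × (8.35 - 3.94) = -11.907%, loss ≈ 6178 × 11.907/100 ≈ 736.
Year 1997: gap = -2.7 × (7.59 - 3.94) = -9.855%, loss ≈ 6178 × 9.855/100 ≈ 609.
Year 1998: gap = -2.7 × (6.22 - 3.94) = -6.156%, loss ≈ 6178 × 6.156/100 ≈ 380.
Year 1999: gap = -2.7 × (8.4 - 3.94) = -12.042%, loss ≈ 6178 × 12.042/100 ≈ 744.
Total lost output = 736 + 609 + 380 + 744 = 2469 billion.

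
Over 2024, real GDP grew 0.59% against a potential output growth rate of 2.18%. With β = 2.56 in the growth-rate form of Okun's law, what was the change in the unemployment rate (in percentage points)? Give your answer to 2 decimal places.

Growth-rate Okun's law: g_Y = g_Y* - β × Δu, so Δu = (g_Y* - g_Y)/β.
Δu = (2.18 - 0.59)/2.56 = 1.59/2.56 = 0.62 percentage points.

0.62 percentage points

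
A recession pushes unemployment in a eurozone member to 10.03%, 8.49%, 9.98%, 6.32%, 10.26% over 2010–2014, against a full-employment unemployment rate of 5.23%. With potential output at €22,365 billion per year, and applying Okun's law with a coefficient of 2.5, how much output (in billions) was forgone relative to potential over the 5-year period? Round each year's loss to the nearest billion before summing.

Year 2010: gap = -2.5 × (10.03 - 5.23) = -12%, loss ≈ 22365 × 12/100 ≈ 2684.
Year 2011: gap = -2.5 × (8.49 - 5.23) = -8.15%, loss ≈ 22365 × 8.15/100 ≈ 1823.
Year 2012: gap = -2.5 × (9.98 - 5.23) = -11.875%, loss ≈ 22365 × 11.875/100 ≈ 2656.
Year 2013: gap = -2.5 × (6.32 - 5.23) = -2.725%, loss ≈ 22365 × 2.725/100 ≈ 609.
Year 2014: gap = -2.5 × (10.26 - 5.23) = -12.575%, loss ≈ 22365 × 12.575/100 ≈ 2812.
Total lost output = 2684 + 1823 + 2656 + 609 + 2812 = 10584 billion.

€10,584 billion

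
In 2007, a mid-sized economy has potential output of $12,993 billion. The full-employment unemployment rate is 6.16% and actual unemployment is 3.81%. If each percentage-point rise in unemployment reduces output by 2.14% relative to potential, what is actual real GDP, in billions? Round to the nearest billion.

Unemployment gap = 3.81 - 6.16 = -2.35 points, so the output gap is -2.14 × (-2.35) = 5.029%.
Actual GDP = 12993 × (1 + 5.029/100) = 12993 × 1.05029 ≈ 13646 billion.

$13,646 billion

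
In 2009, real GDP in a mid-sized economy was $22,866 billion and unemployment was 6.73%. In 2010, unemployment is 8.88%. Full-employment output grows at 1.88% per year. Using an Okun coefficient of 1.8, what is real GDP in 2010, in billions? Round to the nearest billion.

$22,411 billion

Δu = 8.88 - 6.73 = 2.15 points.
Okun's law (growth form): g_Y = g_Y* - β × Δu = 1.88 - 1.8 × (2.15) = 1.88 - 3.87 = -1.99%.
Real GDP in the next year = 22866 × (1 - 1.99/100) = 22866 × 0.9801 ≈ 22411 billion.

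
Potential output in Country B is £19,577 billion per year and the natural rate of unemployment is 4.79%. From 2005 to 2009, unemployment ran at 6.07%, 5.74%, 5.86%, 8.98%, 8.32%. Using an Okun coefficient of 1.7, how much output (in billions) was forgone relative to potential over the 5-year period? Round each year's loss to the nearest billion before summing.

£3,667 billion

Year 2005: gap = -1.7 × (6.07 - 4.79) = -2.176%, loss ≈ 19577 × 2.176/100 ≈ 426.
Year 2006: gap = -1.7 × (5.74 - 4.79) = -1.615%, loss ≈ 19577 × 1.615/100 ≈ 316.
Year 2007: gap = -1.7 × (5.86 - 4.79) = -1.819%, loss ≈ 19577 × 1.819/100 ≈ 356.
Year 2008: gap = -1.7 × (8.98 - 4.79) = -7.123%, loss ≈ 19577 × 7.123/100 ≈ 1394.
Year 2009: gap = -1.7 × (8.32 - 4.79) = -6.001%, loss ≈ 19577 × 6.001/100 ≈ 1175.
Total lost output = 426 + 316 + 356 + 1394 + 1175 = 3667 billion.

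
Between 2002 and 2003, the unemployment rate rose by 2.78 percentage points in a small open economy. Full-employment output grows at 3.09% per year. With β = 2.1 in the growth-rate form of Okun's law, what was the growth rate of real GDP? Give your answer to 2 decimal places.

Growth-rate Okun's law: g_Y = g_Y* - β × Δu.
g_Y = 3.09 - 2.1 × (2.78) = 3.09 - 5.838 = -2.748%, i.e. -2.75% to 2 d.p.

-2.75%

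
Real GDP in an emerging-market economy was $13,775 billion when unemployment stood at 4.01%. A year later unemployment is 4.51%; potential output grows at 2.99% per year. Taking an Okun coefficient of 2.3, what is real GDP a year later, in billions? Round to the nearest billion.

$14,028 billion

Δu = 4.51 - 4.01 = 0.5 points.
Okun's law (growth form): g_Y = g_Y* - β × Δu = 2.99 - 2.3 × (0.50) = 2.99 - 1.15 = 1.84%.
Real GDP in the next year = 13775 × (1 + 1.84/100) = 13775 × 1.0184 ≈ 14028 billion.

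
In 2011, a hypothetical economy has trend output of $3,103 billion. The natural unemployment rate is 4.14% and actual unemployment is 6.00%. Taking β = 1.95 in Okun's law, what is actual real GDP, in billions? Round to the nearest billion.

Unemployment gap = 6 - 4.14 = 1.86 points, so the output gap is -1.95 × 1.86 = -3.627%.
Actual GDP = 3103 × (1 - 3.627/100) = 3103 × 0.96373 ≈ 2990 billion.

$2,990 billion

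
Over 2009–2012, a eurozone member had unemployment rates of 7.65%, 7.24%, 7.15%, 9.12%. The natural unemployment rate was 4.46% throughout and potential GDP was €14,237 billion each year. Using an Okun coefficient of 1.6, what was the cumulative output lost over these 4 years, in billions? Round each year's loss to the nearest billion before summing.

Year 2009: gap = -1.6 × (7.65 - 4.46) = -5.104%, loss ≈ 14237 × 5.104/100 ≈ 727.
Year 2010: gap = -1.6 × (7.24 - 4.46) = -4.448%, loss ≈ 14237 × 4.448/100 ≈ 633.
Year 2011: gap = -1.6 × (7.15 - 4.46) = -4.304%, loss ≈ 14237 × 4.304/100 ≈ 613.
Year 2012: gap = -1.6 × (9.12 - 4.46) = -7.456%, loss ≈ 14237 × 7.456/100 ≈ 1062.
Total lost output = 727 + 633 + 613 + 1062 = 3035 billion.

€3,035 billion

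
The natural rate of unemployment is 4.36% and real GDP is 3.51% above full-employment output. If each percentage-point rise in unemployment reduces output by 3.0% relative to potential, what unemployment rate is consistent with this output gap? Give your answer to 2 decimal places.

From Okun's law, u - u* = -(output gap)/β = -(3.51)/3.0 = -1.17 points.
So u = 4.36 - 1.17 = 3.19%.

3.19%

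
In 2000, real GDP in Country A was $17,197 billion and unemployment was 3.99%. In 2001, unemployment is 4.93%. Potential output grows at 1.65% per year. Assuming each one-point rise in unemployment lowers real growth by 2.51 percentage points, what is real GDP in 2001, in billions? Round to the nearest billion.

$17,075 billion

Δu = 4.93 - 3.99 = 0.94 points.
Okun's law (growth form): g_Y = g_Y* - β × Δu = 1.65 - 2.51 × (0.94) = 1.65 - 2.3594 = -0.7094%.
Real GDP in the next year = 17197 × (1 - 0.7094/100) = 17197 × 0.992906 ≈ 17075 billion.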